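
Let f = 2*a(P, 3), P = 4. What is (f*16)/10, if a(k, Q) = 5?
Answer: 16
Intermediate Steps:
f = 10 (f = 2*5 = 10)
(f*16)/10 = (10*16)/10 = 160*(⅒) = 16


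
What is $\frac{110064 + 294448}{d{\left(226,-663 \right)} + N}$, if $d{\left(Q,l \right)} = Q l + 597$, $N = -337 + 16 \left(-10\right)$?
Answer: $- \frac{202256}{74869} \approx -2.7015$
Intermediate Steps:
$N = -497$ ($N = -337 - 160 = -497$)
$d{\left(Q,l \right)} = 597 + Q l$
$\frac{110064 + 294448}{d{\left(226,-663 \right)} + N} = \frac{110064 + 294448}{\left(597 + 226 \left(-663\right)\right) - 497} = \frac{404512}{\left(597 - 149838\right) - 497} = \frac{404512}{-149241 - 497} = \frac{404512}{-149738} = 404512 \left(- \frac{1}{149738}\right) = - \frac{202256}{74869}$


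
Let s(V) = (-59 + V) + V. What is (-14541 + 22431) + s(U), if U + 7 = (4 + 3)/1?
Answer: 7831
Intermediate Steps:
U = 0 (U = -7 + (4 + 3)/1 = -7 + 7*1 = -7 + 7 = 0)
s(V) = -59 + 2*V
(-14541 + 22431) + s(U) = (-14541 + 22431) + (-59 + 2*0) = 7890 + (-59 + 0) = 7890 - 59 = 7831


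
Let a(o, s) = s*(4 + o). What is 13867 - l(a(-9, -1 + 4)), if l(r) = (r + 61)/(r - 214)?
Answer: 3175589/229 ≈ 13867.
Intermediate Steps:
l(r) = (61 + r)/(-214 + r)
13867 - l(a(-9, -1 + 4)) = 13867 - (61 + (-1 + 4)*(4 - 9))/(-214 + (-1 + 4)*(4 - 9)) = 13867 - (61 + 3*(-5))/(-214 + 3*(-5)) = 13867 - (61 - 15)/(-214 - 15) = 13867 - 46/(-229) = 13867 - (-1)*46/229 = 13867 - 1*(-46/229) = 13867 + 46/229 = 3175589/229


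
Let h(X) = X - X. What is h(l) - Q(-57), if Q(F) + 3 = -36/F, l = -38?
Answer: 45/19 ≈ 2.3684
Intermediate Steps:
Q(F) = -3 - 36/F
h(X) = 0
h(l) - Q(-57) = 0 - (-3 - 36/(-57)) = 0 - (-3 - 36*(-1/57)) = 0 - (-3 + 12/19) = 0 - 1*(-45/19) = 0 + 45/19 = 45/19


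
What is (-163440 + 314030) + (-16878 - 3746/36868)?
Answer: 2464845135/18434 ≈ 1.3371e+5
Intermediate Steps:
(-163440 + 314030) + (-16878 - 3746/36868) = 150590 + (-16878 - 3746/36868) = 150590 + (-16878 - 1*1873/18434) = 150590 + (-16878 - 1873/18434) = 150590 - 311130925/18434 = 2464845135/18434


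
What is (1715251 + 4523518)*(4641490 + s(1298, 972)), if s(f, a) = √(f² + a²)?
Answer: 28957183925810 + 12477538*√657397 ≈ 2.8967e+13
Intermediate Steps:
s(f, a) = √(a² + f²)
(1715251 + 4523518)*(4641490 + s(1298, 972)) = (1715251 + 4523518)*(4641490 + √(972² + 1298²)) = 6238769*(4641490 + √(944784 + 1684804)) = 6238769*(4641490 + √2629588) = 6238769*(4641490 + 2*√657397) = 28957183925810 + 12477538*√657397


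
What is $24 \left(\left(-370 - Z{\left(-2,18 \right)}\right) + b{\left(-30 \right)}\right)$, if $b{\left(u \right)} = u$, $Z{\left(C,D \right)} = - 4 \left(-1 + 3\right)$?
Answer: $-9408$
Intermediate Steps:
$Z{\left(C,D \right)} = -8$ ($Z{\left(C,D \right)} = \left(-4\right) 2 = -8$)
$24 \left(\left(-370 - Z{\left(-2,18 \right)}\right) + b{\left(-30 \right)}\right) = 24 \left(\left(-370 - -8\right) - 30\right) = 24 \left(\left(-370 + 8\right) - 30\right) = 24 \left(-362 - 30\right) = 24 \left(-392\right) = -9408$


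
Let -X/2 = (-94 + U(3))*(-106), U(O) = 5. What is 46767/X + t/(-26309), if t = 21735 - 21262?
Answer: -1239317567/496398212 ≈ -2.4966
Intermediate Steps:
t = 473
X = -18868 (X = -2*(-94 + 5)*(-106) = -(-178)*(-106) = -2*9434 = -18868)
46767/X + t/(-26309) = 46767/(-18868) + 473/(-26309) = 46767*(-1/18868) + 473*(-1/26309) = -46767/18868 - 473/26309 = -1239317567/496398212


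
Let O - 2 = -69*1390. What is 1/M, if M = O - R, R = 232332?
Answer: -1/328240 ≈ -3.0466e-6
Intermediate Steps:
O = -95908 (O = 2 - 69*1390 = 2 - 95910 = -95908)
M = -328240 (M = -95908 - 1*232332 = -95908 - 232332 = -328240)
1/M = 1/(-328240) = -1/328240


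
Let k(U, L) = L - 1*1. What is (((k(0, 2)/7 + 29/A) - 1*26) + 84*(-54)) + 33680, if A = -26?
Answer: 5299299/182 ≈ 29117.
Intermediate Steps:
k(U, L) = -1 + L (k(U, L) = L - 1 = -1 + L)
(((k(0, 2)/7 + 29/A) - 1*26) + 84*(-54)) + 33680 = ((((-1 + 2)/7 + 29/(-26)) - 1*26) + 84*(-54)) + 33680 = (((1*(⅐) + 29*(-1/26)) - 26) - 4536) + 33680 = (((⅐ - 29/26) - 26) - 4536) + 33680 = ((-177/182 - 26) - 4536) + 33680 = (-4909/182 - 4536) + 33680 = -830461/182 + 33680 = 5299299/182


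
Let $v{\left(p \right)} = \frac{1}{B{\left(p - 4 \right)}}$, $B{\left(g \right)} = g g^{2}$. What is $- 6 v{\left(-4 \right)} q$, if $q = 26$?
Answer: $\frac{39}{128} \approx 0.30469$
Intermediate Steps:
$B{\left(g \right)} = g^{3}$
$v{\left(p \right)} = \frac{1}{\left(-4 + p\right)^{3}}$ ($v{\left(p \right)} = \frac{1}{\left(p - 4\right)^{3}} = \frac{1}{\left(-4 + p\right)^{3}}$)
$- 6 v{\left(-4 \right)} q = - \frac{6}{\left(-4 - 4\right)^{3}} \cdot 26 = - \frac{6}{-512} \cdot 26 = \left(-6\right) \left(- \frac{1}{512}\right) 26 = \frac{3}{256} \cdot 26 = \frac{39}{128}$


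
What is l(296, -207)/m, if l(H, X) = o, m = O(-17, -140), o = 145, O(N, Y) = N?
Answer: -145/17 ≈ -8.5294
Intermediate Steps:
m = -17
l(H, X) = 145
l(296, -207)/m = 145/(-17) = 145*(-1/17) = -145/17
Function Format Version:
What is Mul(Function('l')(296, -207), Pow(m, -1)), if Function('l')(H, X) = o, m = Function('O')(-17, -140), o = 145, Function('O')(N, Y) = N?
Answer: Rational(-145, 17) ≈ -8.5294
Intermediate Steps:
m = -17
Function('l')(H, X) = 145
Mul(Function('l')(296, -207), Pow(m, -1)) = Mul(145, Pow(-17, -1)) = Mul(145, Rational(-1, 17)) = Rational(-145, 17)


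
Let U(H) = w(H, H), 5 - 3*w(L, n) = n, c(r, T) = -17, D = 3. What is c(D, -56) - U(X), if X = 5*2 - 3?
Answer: -49/3 ≈ -16.333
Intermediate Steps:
w(L, n) = 5/3 - n/3
X = 7 (X = 10 - 3 = 7)
U(H) = 5/3 - H/3
c(D, -56) - U(X) = -17 - (5/3 - ⅓*7) = -17 - (5/3 - 7/3) = -17 - 1*(-⅔) = -17 + ⅔ = -49/3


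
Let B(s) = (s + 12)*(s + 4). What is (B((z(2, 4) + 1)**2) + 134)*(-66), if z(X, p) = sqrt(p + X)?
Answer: -24222 - 3960*sqrt(6) ≈ -33922.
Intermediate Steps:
z(X, p) = sqrt(X + p)
B(s) = (4 + s)*(12 + s) (B(s) = (12 + s)*(4 + s) = (4 + s)*(12 + s))
(B((z(2, 4) + 1)**2) + 134)*(-66) = ((48 + ((sqrt(2 + 4) + 1)**2)**2 + 16*(sqrt(2 + 4) + 1)**2) + 134)*(-66) = ((48 + ((sqrt(6) + 1)**2)**2 + 16*(sqrt(6) + 1)**2) + 134)*(-66) = ((48 + ((1 + sqrt(6))**2)**2 + 16*(1 + sqrt(6))**2) + 134)*(-66) = ((48 + (1 + sqrt(6))**4 + 16*(1 + sqrt(6))**2) + 134)*(-66) = (182 + (1 + sqrt(6))**4 + 16*(1 + sqrt(6))**2)*(-66) = -12012 - 1056*(1 + sqrt(6))**2 - 66*(1 + sqrt(6))**4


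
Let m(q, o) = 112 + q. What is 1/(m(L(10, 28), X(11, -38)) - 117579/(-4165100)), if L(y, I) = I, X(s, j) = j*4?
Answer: 4165100/583231579 ≈ 0.0071414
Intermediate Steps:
X(s, j) = 4*j
1/(m(L(10, 28), X(11, -38)) - 117579/(-4165100)) = 1/((112 + 28) - 117579/(-4165100)) = 1/(140 - 117579*(-1/4165100)) = 1/(140 + 117579/4165100) = 1/(583231579/4165100) = 4165100/583231579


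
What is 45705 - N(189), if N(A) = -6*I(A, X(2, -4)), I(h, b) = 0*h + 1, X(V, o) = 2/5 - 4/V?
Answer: 45711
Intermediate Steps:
X(V, o) = ⅖ - 4/V (X(V, o) = 2*(⅕) - 4/V = ⅖ - 4/V)
I(h, b) = 1 (I(h, b) = 0 + 1 = 1)
N(A) = -6 (N(A) = -6*1 = -6)
45705 - N(189) = 45705 - 1*(-6) = 45705 + 6 = 45711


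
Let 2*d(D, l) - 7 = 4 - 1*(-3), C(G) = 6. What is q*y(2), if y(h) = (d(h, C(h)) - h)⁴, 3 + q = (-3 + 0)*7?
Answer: -15000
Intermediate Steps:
d(D, l) = 7 (d(D, l) = 7/2 + (4 - 1*(-3))/2 = 7/2 + (4 + 3)/2 = 7/2 + (½)*7 = 7/2 + 7/2 = 7)
q = -24 (q = -3 + (-3 + 0)*7 = -3 - 3*7 = -3 - 21 = -24)
y(h) = (7 - h)⁴
q*y(2) = -24*(-7 + 2)⁴ = -24*(-5)⁴ = -24*625 = -15000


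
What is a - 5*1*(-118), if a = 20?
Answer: 610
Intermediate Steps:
a - 5*1*(-118) = 20 - 5*1*(-118) = 20 - 5*(-118) = 20 + 590 = 610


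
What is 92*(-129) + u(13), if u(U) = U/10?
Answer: -118667/10 ≈ -11867.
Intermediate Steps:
u(U) = U/10 (u(U) = U*(⅒) = U/10)
92*(-129) + u(13) = 92*(-129) + (⅒)*13 = -11868 + 13/10 = -118667/10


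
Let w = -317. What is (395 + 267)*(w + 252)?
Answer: -43030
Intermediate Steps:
(395 + 267)*(w + 252) = (395 + 267)*(-317 + 252) = 662*(-65) = -43030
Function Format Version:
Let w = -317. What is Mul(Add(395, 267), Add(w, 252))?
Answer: -43030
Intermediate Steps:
Mul(Add(395, 267), Add(w, 252)) = Mul(Add(395, 267), Add(-317, 252)) = Mul(662, -65) = -43030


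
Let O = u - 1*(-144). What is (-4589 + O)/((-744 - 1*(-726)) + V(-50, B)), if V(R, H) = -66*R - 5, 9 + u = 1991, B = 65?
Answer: -2463/3277 ≈ -0.75160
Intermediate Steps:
u = 1982 (u = -9 + 1991 = 1982)
V(R, H) = -5 - 66*R
O = 2126 (O = 1982 - 1*(-144) = 1982 + 144 = 2126)
(-4589 + O)/((-744 - 1*(-726)) + V(-50, B)) = (-4589 + 2126)/((-744 - 1*(-726)) + (-5 - 66*(-50))) = -2463/((-744 + 726) + (-5 + 3300)) = -2463/(-18 + 3295) = -2463/3277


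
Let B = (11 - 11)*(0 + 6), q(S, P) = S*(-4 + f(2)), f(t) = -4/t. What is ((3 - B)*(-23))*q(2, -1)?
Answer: 828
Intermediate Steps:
q(S, P) = -6*S (q(S, P) = S*(-4 - 4/2) = S*(-4 - 4*½) = S*(-4 - 2) = S*(-6) = -6*S)
B = 0 (B = 0*6 = 0)
((3 - B)*(-23))*q(2, -1) = ((3 - 1*0)*(-23))*(-6*2) = ((3 + 0)*(-23))*(-12) = (3*(-23))*(-12) = -69*(-12) = 828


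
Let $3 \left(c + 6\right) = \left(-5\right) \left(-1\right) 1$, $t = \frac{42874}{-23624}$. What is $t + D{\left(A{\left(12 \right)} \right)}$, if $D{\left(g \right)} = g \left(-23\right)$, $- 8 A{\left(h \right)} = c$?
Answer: $- \frac{1011569}{70872} \approx -14.273$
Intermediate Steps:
$t = - \frac{21437}{11812}$ ($t = 42874 \left(- \frac{1}{23624}\right) = - \frac{21437}{11812} \approx -1.8148$)
$c = - \frac{13}{3}$ ($c = -6 + \frac{\left(-5\right) \left(-1\right) 1}{3} = -6 + \frac{5 \cdot 1}{3} = -6 + \frac{1}{3} \cdot 5 = -6 + \frac{5}{3} = - \frac{13}{3} \approx -4.3333$)
$A{\left(h \right)} = \frac{13}{24}$ ($A{\left(h \right)} = \left(- \frac{1}{8}\right) \left(- \frac{13}{3}\right) = \frac{13}{24}$)
$D{\left(g \right)} = - 23 g$
$t + D{\left(A{\left(12 \right)} \right)} = - \frac{21437}{11812} - \frac{299}{24} = - \frac{1011569}{70872}$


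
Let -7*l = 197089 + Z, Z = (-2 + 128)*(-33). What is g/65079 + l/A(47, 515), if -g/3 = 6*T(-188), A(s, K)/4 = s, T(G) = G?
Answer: -28461005/194204 ≈ -146.55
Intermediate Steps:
Z = -4158 (Z = 126*(-33) = -4158)
A(s, K) = 4*s
l = -192931/7 (l = -(197089 - 4158)/7 = -⅐*192931 = -192931/7 ≈ -27562.)
g = 3384 (g = -18*(-188) = -3*(-1128) = 3384)
g/65079 + l/A(47, 515) = 3384/65079 - 192931/(7*(4*47)) = 3384*(1/65079) - 192931/7/188 = 376/7231 - 192931/7*1/188 = 376/7231 - 192931/1316 = -28461005/194204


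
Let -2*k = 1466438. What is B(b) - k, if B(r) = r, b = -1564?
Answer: 731655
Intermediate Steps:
k = -733219 (k = -1/2*1466438 = -733219)
B(b) - k = -1564 - 1*(-733219) = -1564 + 733219 = 731655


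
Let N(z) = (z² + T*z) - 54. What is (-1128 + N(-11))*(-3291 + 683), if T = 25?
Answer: 3484288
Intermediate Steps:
N(z) = -54 + z² + 25*z (N(z) = (z² + 25*z) - 54 = -54 + z² + 25*z)
(-1128 + N(-11))*(-3291 + 683) = (-1128 + (-54 + (-11)² + 25*(-11)))*(-3291 + 683) = (-1128 + (-54 + 121 - 275))*(-2608) = (-1128 - 208)*(-2608) = -1336*(-2608) = 3484288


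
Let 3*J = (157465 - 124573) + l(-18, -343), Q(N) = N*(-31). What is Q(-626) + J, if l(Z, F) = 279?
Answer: 30463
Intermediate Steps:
Q(N) = -31*N
J = 11057 (J = ((157465 - 124573) + 279)/3 = (32892 + 279)/3 = (⅓)*33171 = 11057)
Q(-626) + J = -31*(-626) + 11057 = 19406 + 11057 = 30463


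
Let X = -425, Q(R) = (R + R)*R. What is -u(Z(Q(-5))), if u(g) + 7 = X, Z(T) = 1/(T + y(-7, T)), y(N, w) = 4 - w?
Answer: 432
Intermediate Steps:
Q(R) = 2*R**2 (Q(R) = (2*R)*R = 2*R**2)
Z(T) = 1/4 (Z(T) = 1/(T + (4 - T)) = 1/4)
u(g) = -432 (u(g) = -7 - 425 = -432)
-u(Z(Q(-5))) = -1*(-432) = 432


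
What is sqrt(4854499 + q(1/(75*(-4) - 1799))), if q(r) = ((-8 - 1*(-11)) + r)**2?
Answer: sqrt(21387996188315)/2099 ≈ 2203.3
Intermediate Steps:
q(r) = (3 + r)**2 (q(r) = ((-8 + 11) + r)**2 = (3 + r)**2)
sqrt(4854499 + q(1/(75*(-4) - 1799))) = sqrt(4854499 + (3 + 1/(75*(-4) - 1799))**2) = sqrt(4854499 + (3 + 1/(-300 - 1799))**2) = sqrt(4854499 + (3 + 1/(-2099))**2) = sqrt(4854499 + (3 - 1/2099)**2) = sqrt(4854499 + (6296/2099)**2) = sqrt(4854499 + 39639616/4405801) = sqrt(21387996188315/4405801) = sqrt(21387996188315)/2099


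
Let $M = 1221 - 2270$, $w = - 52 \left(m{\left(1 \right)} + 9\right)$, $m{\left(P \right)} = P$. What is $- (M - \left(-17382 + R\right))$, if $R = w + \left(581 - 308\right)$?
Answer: $-16580$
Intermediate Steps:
$w = -520$ ($w = - 52 \left(1 + 9\right) = \left(-52\right) 10 = -520$)
$R = -247$ ($R = -520 + \left(581 - 308\right) = -520 + 273 = -247$)
$M = -1049$
$- (M - \left(-17382 + R\right)) = - (-1049 - \left(-17382 - 247\right)) = - (-1049 - -17629) = - (-1049 + 17629) = \left(-1\right) 16580 = -16580$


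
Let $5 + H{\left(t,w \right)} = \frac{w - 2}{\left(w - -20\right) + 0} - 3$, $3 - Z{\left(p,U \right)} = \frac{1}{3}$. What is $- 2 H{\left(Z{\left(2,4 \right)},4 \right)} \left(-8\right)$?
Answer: $- \frac{380}{3} \approx -126.67$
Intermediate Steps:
$Z{\left(p,U \right)} = \frac{8}{3}$ ($Z{\left(p,U \right)} = 3 - \frac{1}{3} = \frac{8}{3}$)
$H{\left(t,w \right)} = -8 + \frac{-2 + w}{20 + w}$ ($H{\left(t,w \right)} = -5 + \left(\frac{w - 2}{\left(w - -20\right) + 0} - 3\right) = -5 + \left(\frac{-2 + w}{\left(w + 20\right) + 0} - 3\right) = -5 + \left(\frac{-2 + w}{\left(20 + w\right) + 0} - 3\right) = -5 + \left(\frac{-2 + w}{20 + w} - 3\right) = -5 + \left(-3 + \frac{-2 + w}{20 + w}\right) = -8 + \frac{-2 + w}{20 + w}$)
$- 2 H{\left(Z{\left(2,4 \right)},4 \right)} \left(-8\right) = - 2 \frac{-162 - 28}{20 + 4} \left(-8\right) = - 2 \frac{-162 - 28}{24} \left(-8\right) = - 2 \cdot \frac{1}{24} \left(-190\right) \left(-8\right) = \left(-2\right) \left(- \frac{95}{12}\right) \left(-8\right) = \frac{95}{6} \left(-8\right) = - \frac{380}{3}$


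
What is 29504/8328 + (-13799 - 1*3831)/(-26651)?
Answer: 116641718/27743691 ≈ 4.2043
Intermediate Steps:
29504/8328 + (-13799 - 1*3831)/(-26651) = 29504*(1/8328) + (-13799 - 3831)*(-1/26651) = 3688/1041 - 17630*(-1/26651) = 3688/1041 + 17630/26651 = 116641718/27743691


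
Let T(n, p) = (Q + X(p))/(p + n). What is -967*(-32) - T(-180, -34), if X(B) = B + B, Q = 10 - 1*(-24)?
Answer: 3310991/107 ≈ 30944.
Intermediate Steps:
Q = 34 (Q = 10 + 24 = 34)
X(B) = 2*B
T(n, p) = (34 + 2*p)/(n + p) (T(n, p) = (34 + 2*p)/(p + n) = (34 + 2*p)/(n + p))
-967*(-32) - T(-180, -34) = -967*(-32) - 2*(17 - 34)/(-180 - 34) = 30944 - 2*(-17)/(-214) = 30944 - 2*(-1)*(-17)/214 = 30944 - 1*17/107 = 30944 - 17/107 = 3310991/107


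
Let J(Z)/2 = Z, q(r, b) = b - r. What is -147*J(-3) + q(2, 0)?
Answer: 880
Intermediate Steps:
J(Z) = 2*Z
-147*J(-3) + q(2, 0) = -294*(-3) + (0 - 1*2) = -147*(-6) + (0 - 2) = 882 - 2 = 880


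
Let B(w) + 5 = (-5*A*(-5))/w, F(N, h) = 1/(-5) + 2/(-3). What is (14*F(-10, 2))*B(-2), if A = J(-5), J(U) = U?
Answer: -2093/3 ≈ -697.67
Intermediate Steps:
A = -5
F(N, h) = -13/15 (F(N, h) = 1*(-⅕) + 2*(-⅓) = -⅕ - ⅔ = -13/15)
B(w) = -5 - 125/w (B(w) = -5 + (-5*(-5)*(-5))/w = -5 + (25*(-5))/w = -5 - 125/w)
(14*F(-10, 2))*B(-2) = (14*(-13/15))*(-5 - 125/(-2)) = -182*(-5 - 125*(-½))/15 = -182*(-5 + 125/2)/15 = -182/15*115/2 = -2093/3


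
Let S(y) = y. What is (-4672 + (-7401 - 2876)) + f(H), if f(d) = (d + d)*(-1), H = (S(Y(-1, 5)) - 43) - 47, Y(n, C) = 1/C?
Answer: -73847/5 ≈ -14769.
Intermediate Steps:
H = -449/5 (H = (1/5 - 43) - 47 = (⅕ - 43) - 47 = -214/5 - 47 = -449/5 ≈ -89.800)
f(d) = -2*d (f(d) = (2*d)*(-1) = -2*d)
(-4672 + (-7401 - 2876)) + f(H) = (-4672 + (-7401 - 2876)) - 2*(-449/5) = (-4672 - 10277) + 898/5 = -14949 + 898/5 = -73847/5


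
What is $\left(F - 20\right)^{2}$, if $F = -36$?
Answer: $3136$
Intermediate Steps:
$\left(F - 20\right)^{2} = \left(-36 - 20\right)^{2} = \left(-56\right)^{2} = 3136$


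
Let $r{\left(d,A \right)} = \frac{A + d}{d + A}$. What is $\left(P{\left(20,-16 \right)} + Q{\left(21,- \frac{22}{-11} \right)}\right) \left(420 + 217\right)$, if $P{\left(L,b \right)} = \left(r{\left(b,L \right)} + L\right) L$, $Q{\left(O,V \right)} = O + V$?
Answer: $282191$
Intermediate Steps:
$r{\left(d,A \right)} = 1$ ($r{\left(d,A \right)} = \frac{A + d}{A + d} = 1$)
$P{\left(L,b \right)} = L \left(1 + L\right)$ ($P{\left(L,b \right)} = \left(1 + L\right) L = L \left(1 + L\right)$)
$\left(P{\left(20,-16 \right)} + Q{\left(21,- \frac{22}{-11} \right)}\right) \left(420 + 217\right) = \left(20 \left(1 + 20\right) + \left(21 - \frac{22}{-11}\right)\right) \left(420 + 217\right) = \left(20 \cdot 21 + \left(21 - -2\right)\right) 637 = \left(420 + \left(21 + 2\right)\right) 637 = \left(420 + 23\right) 637 = 443 \cdot 637 = 282191$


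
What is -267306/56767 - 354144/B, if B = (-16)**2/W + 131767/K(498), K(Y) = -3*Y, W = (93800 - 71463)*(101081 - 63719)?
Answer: 4172732464407838671054/1040414293671659563 ≈ 4010.6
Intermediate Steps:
W = 834554994 (W = 22337*37362 = 834554994)
B = -18327801251989/207804193506 (B = (-16)**2/834554994 + 131767/((-3*498)) = 256*(1/834554994) + 131767/(-1494) = 128/417277497 + 131767*(-1/1494) = 128/417277497 - 131767/1494 = -18327801251989/207804193506 ≈ -88.198)
-267306/56767 - 354144/B = -267306/56767 - 354144/(-18327801251989/207804193506) = -267306*1/56767 - 354144*(-207804193506/18327801251989) = -267306/56767 + 73592608304988864/18327801251989 = 4172732464407838671054/1040414293671659563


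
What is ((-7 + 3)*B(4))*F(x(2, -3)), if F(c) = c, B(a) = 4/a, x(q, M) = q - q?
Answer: 0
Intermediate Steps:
x(q, M) = 0
((-7 + 3)*B(4))*F(x(2, -3)) = ((-7 + 3)*(4/4))*0 = -16/4*0 = -4*1*0 = -4*0 = 0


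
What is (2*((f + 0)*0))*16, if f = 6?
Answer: 0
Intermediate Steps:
(2*((f + 0)*0))*16 = (2*((6 + 0)*0))*16 = (2*(6*0))*16 = (2*0)*16 = 0*16 = 0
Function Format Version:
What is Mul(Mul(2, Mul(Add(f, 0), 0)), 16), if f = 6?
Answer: 0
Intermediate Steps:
Mul(Mul(2, Mul(Add(f, 0), 0)), 16) = Mul(Mul(2, Mul(Add(6, 0), 0)), 16) = Mul(Mul(2, Mul(6, 0)), 16) = Mul(Mul(2, 0), 16) = Mul(0, 16) = 0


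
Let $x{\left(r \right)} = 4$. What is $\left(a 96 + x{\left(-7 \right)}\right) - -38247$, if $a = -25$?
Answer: $35851$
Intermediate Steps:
$\left(a 96 + x{\left(-7 \right)}\right) - -38247 = \left(\left(-25\right) 96 + 4\right) - -38247 = \left(-2400 + 4\right) + 38247 = -2396 + 38247 = 35851$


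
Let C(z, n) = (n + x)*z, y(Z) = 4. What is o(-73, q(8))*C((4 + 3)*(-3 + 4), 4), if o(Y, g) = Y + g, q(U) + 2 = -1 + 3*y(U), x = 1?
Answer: -2240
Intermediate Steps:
C(z, n) = z*(1 + n) (C(z, n) = (n + 1)*z = (1 + n)*z = z*(1 + n))
q(U) = 9 (q(U) = -2 + (-1 + 3*4) = -2 + (-1 + 12) = -2 + 11 = 9)
o(-73, q(8))*C((4 + 3)*(-3 + 4), 4) = (-73 + 9)*(((4 + 3)*(-3 + 4))*(1 + 4)) = -64*7*1*5 = -448*5 = -64*35 = -2240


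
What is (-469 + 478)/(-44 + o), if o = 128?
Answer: 3/28 ≈ 0.10714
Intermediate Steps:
(-469 + 478)/(-44 + o) = (-469 + 478)/(-44 + 128) = 9/84 = 9*(1/84) = 3/28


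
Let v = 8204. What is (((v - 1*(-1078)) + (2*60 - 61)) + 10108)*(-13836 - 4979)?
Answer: -365932935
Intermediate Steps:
(((v - 1*(-1078)) + (2*60 - 61)) + 10108)*(-13836 - 4979) = (((8204 - 1*(-1078)) + (2*60 - 61)) + 10108)*(-13836 - 4979) = (((8204 + 1078) + (120 - 61)) + 10108)*(-18815) = ((9282 + 59) + 10108)*(-18815) = (9341 + 10108)*(-18815) = 19449*(-18815) = -365932935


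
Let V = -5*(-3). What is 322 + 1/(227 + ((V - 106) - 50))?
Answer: 27693/86 ≈ 322.01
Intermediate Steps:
V = 15
322 + 1/(227 + ((V - 106) - 50)) = 322 + 1/(227 + ((15 - 106) - 50)) = 322 + 1/(227 + (-91 - 50)) = 322 + 1/(227 - 141) = 322 + 1/86 = 27693/86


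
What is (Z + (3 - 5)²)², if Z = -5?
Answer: 1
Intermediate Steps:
(Z + (3 - 5)²)² = (-5 + (3 - 5)²)² = (-5 + (-2)²)² = (-5 + 4)² = (-1)² = 1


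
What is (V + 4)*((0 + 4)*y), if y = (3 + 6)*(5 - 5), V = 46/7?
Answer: 0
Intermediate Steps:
V = 46/7 (V = 46*(1/7) = 46/7 ≈ 6.5714)
y = 0 (y = 9*0 = 0)
(V + 4)*((0 + 4)*y) = (46/7 + 4)*((0 + 4)*0) = 74*(4*0)/7 = (74/7)*0 = 0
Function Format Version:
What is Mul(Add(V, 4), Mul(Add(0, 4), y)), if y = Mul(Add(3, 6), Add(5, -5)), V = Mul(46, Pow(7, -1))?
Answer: 0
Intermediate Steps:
V = Rational(46, 7) (V = Mul(46, Rational(1, 7)) = Rational(46, 7) ≈ 6.5714)
y = 0 (y = Mul(9, 0) = 0)
Mul(Add(V, 4), Mul(Add(0, 4), y)) = Mul(Add(Rational(46, 7), 4), Mul(Add(0, 4), 0)) = Mul(Rational(74, 7), Mul(4, 0)) = Mul(Rational(74, 7), 0) = 0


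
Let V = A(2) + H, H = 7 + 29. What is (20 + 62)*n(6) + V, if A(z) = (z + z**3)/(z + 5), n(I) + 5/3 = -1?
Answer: -3806/21 ≈ -181.24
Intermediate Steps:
n(I) = -8/3 (n(I) = -5/3 - 1 = -8/3)
A(z) = (z + z**3)/(5 + z)
H = 36
V = 262/7 (V = (2 + 2**3)/(5 + 2) + 36 = (2 + 8)/7 + 36 = (1/7)*10 + 36 = 10/7 + 36 = 262/7 ≈ 37.429)
(20 + 62)*n(6) + V = (20 + 62)*(-8/3) + 262/7 = 82*(-8/3) + 262/7 = -656/3 + 262/7 = -3806/21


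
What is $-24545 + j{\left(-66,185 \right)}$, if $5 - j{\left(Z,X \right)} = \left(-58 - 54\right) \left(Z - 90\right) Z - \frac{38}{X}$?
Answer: $\frac{208793258}{185} \approx 1.1286 \cdot 10^{6}$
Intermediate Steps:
$j{\left(Z,X \right)} = 5 + \frac{38}{X} - Z \left(10080 - 112 Z\right)$ ($j{\left(Z,X \right)} = 5 - \left(\left(-58 - 54\right) \left(Z - 90\right) Z - \frac{38}{X}\right) = 5 - \left(- 112 \left(-90 + Z\right) Z - \frac{38}{X}\right) = 5 - \left(\left(10080 - 112 Z\right) Z - \frac{38}{X}\right) = 5 - \left(Z \left(10080 - 112 Z\right) - \frac{38}{X}\right) = 5 - \left(- \frac{38}{X} + Z \left(10080 - 112 Z\right)\right) = 5 + \frac{38}{X} - Z \left(10080 - 112 Z\right)$)
$-24545 + j{\left(-66,185 \right)} = -24545 + \left(5 - -665280 + \frac{38}{185} + 112 \left(-66\right)^{2}\right) = -24545 + \left(5 + 665280 + 38 \cdot \frac{1}{185} + 112 \cdot 4356\right) = -24545 + \left(5 + 665280 + \frac{38}{185} + 487872\right) = -24545 + \frac{213334083}{185} = \frac{208793258}{185}$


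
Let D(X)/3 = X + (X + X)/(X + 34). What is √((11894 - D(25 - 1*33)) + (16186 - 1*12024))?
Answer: 2*√679458/13 ≈ 126.81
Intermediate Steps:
D(X) = 3*X + 6*X/(34 + X) (D(X) = 3*(X + (X + X)/(X + 34)) = 3*(X + (2*X)/(34 + X)) = 3*(X + 2*X/(34 + X)) = 3*X + 6*X/(34 + X))
√((11894 - D(25 - 1*33)) + (16186 - 1*12024)) = √((11894 - 3*(25 - 1*33)*(36 + (25 - 1*33))/(34 + (25 - 1*33))) + (16186 - 1*12024)) = √((11894 - 3*(25 - 33)*(36 + (25 - 33))/(34 + (25 - 33))) + (16186 - 12024)) = √((11894 - 3*(-8)*(36 - 8)/(34 - 8)) + 4162) = √((11894 - 3*(-8)*28/26) + 4162) = √((11894 - 1*(-336/13)) + 4162) = √((11894 + 336/13) + 4162) = √(154958/13 + 4162) = √(209064/13) = 2*√679458/13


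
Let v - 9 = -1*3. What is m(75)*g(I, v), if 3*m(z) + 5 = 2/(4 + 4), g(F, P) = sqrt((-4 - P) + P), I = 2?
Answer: -19*I/6 ≈ -3.1667*I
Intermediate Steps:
v = 6 (v = 9 - 1*3 = 9 - 3 = 6)
g(F, P) = 2*I (g(F, P) = sqrt(-4) = 2*I)
m(z) = -19/12 (m(z) = -5/3 + (2/(4 + 4))/3 = -5/3 + (2/8)/3 = -5/3 + ((1/8)*2)/3 = -5/3 + (1/3)*(1/4) = -5/3 + 1/12 = -19/12)
m(75)*g(I, v) = -19*I/6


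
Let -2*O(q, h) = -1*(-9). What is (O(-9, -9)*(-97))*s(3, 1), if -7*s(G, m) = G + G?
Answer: -2619/7 ≈ -374.14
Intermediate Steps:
O(q, h) = -9/2 (O(q, h) = -(-1)*(-9)/2 = -1/2*9 = -9/2)
s(G, m) = -2*G/7 (s(G, m) = -(G + G)/7 = -2*G/7)
(O(-9, -9)*(-97))*s(3, 1) = (-9/2*(-97))*(-2/7*3) = (873/2)*(-6/7) = -2619/7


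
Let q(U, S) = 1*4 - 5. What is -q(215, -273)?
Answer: 1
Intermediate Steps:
q(U, S) = -1 (q(U, S) = 4 - 5 = -1)
-q(215, -273) = -1*(-1) = 1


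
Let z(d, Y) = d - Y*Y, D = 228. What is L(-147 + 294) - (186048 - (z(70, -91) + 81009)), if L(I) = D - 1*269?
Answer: -113291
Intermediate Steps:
z(d, Y) = d - Y**2
L(I) = -41 (L(I) = 228 - 1*269 = 228 - 269 = -41)
L(-147 + 294) - (186048 - (z(70, -91) + 81009)) = -41 - (186048 - ((70 - 1*(-91)**2) + 81009)) = -41 - (186048 - ((70 - 1*8281) + 81009)) = -41 - (186048 - ((70 - 8281) + 81009)) = -41 - (186048 - (-8211 + 81009)) = -41 - (186048 - 1*72798) = -41 - (186048 - 72798) = -41 - 1*113250 = -41 - 113250 = -113291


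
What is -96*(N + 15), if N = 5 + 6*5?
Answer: -4800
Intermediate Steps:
N = 35 (N = 5 + 30 = 35)
-96*(N + 15) = -96*(35 + 15) = -96*50 = -4800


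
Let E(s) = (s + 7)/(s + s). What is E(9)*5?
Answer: 40/9 ≈ 4.4444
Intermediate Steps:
E(s) = (7 + s)/(2*s) (E(s) = (7 + s)/((2*s)) = (7 + s)*(1/(2*s)) = (7 + s)/(2*s))
E(9)*5 = ((½)*(7 + 9)/9)*5 = ((½)*(⅑)*16)*5 = (8/9)*5 = 40/9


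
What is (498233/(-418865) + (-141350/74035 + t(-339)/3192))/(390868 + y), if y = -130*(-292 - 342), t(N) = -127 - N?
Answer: -15007769260723/2342445706853026320 ≈ -6.4069e-6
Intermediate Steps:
y = 82420 (y = -130*(-634) = 82420)
(498233/(-418865) + (-141350/74035 + t(-339)/3192))/(390868 + y) = (498233/(-418865) + (-141350/74035 + (-127 - 1*(-339))/3192))/(390868 + 82420) = (498233*(-1/418865) + (-141350*1/74035 + (-127 + 339)*(1/3192)))/473288 = (-498233/418865 + (-28270/14807 + 212*(1/3192)))*(1/473288) = (-498233/418865 + (-28270/14807 + 53/798))*(1/473288) = (-498233/418865 - 21774689/11815986)*(1/473288) = -15007769260723/4949302975890*1/473288 = -15007769260723/2342445706853026320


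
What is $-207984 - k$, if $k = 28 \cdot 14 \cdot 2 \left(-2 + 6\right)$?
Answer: $-211120$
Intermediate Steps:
$k = 3136$ ($k = 392 \cdot 2 \cdot 4 = 392 \cdot 8 = 3136$)
$-207984 - k = -207984 - 3136 = -211120$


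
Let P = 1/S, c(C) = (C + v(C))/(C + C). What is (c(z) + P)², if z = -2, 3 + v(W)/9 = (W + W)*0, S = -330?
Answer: 22877089/435600 ≈ 52.519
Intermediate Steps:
v(W) = -27 (v(W) = -27 + 9*((W + W)*0) = -27 + 9*((2*W)*0) = -27 + 9*0 = -27 + 0 = -27)
c(C) = (-27 + C)/(2*C) (c(C) = (C - 27)/(C + C) = (-27 + C)/((2*C)) = (-27 + C)*(1/(2*C)) = (-27 + C)/(2*C))
P = -1/330 (P = 1/(-330) = -1/330 ≈ -0.0030303)
(c(z) + P)² = ((½)*(-27 - 2)/(-2) - 1/330)² = ((½)*(-½)*(-29) - 1/330)² = (29/4 - 1/330)² = (4783/660)² = 22877089/435600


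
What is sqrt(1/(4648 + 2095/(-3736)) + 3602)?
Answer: sqrt(1085887692036316266)/17362833 ≈ 60.017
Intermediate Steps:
sqrt(1/(4648 + 2095/(-3736)) + 3602) = sqrt(1/(4648 + 2095*(-1/3736)) + 3602) = sqrt(1/(4648 - 2095/3736) + 3602) = sqrt(1/(17362833/3736) + 3602) = sqrt(3736/17362833 + 3602) = sqrt(62540928202/17362833) = sqrt(1085887692036316266)/17362833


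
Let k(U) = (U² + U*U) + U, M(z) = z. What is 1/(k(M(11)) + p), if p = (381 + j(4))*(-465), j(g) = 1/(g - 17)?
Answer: -13/2299391 ≈ -5.6537e-6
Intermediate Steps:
k(U) = U + 2*U² (k(U) = (U² + U²) + U = 2*U² + U = U + 2*U²)
j(g) = 1/(-17 + g)
p = -2302680/13 (p = (381 + 1/(-17 + 4))*(-465) = (381 + 1/(-13))*(-465) = (381 - 1/13)*(-465) = (4952/13)*(-465) = -2302680/13 ≈ -1.7713e+5)
1/(k(M(11)) + p) = 1/(11*(1 + 2*11) - 2302680/13) = 1/(11*(1 + 22) - 2302680/13) = 1/(11*23 - 2302680/13) = 1/(253 - 2302680/13) = 1/(-2299391/13) = -13/2299391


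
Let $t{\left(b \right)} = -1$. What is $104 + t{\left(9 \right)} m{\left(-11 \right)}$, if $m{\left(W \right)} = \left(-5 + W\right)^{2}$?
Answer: $-152$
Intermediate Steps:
$104 + t{\left(9 \right)} m{\left(-11 \right)} = 104 - \left(-5 - 11\right)^{2} = 104 - \left(-16\right)^{2} = 104 - 256 = -152$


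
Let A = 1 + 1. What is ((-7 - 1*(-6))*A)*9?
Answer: -18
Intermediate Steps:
A = 2
((-7 - 1*(-6))*A)*9 = ((-7 - 1*(-6))*2)*9 = ((-7 + 6)*2)*9 = -1*2*9 = -2*9 = -18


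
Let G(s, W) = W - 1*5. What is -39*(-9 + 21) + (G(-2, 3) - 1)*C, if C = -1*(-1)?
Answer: -471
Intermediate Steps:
G(s, W) = -5 + W (G(s, W) = W - 5 = -5 + W)
C = 1
-39*(-9 + 21) + (G(-2, 3) - 1)*C = -39*(-9 + 21) + ((-5 + 3) - 1)*1 = -39*12 + (-2 - 1)*1 = -468 - 3*1 = -468 - 3 = -471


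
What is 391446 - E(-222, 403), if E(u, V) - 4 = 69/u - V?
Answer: 28996553/74 ≈ 3.9185e+5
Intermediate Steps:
E(u, V) = 4 - V + 69/u (E(u, V) = 4 + (69/u - V) = 4 + (-V + 69/u) = 4 - V + 69/u)
391446 - E(-222, 403) = 391446 - (4 - 1*403 + 69/(-222)) = 391446 - (4 - 403 + 69*(-1/222)) = 391446 - (4 - 403 - 23/74) = 391446 - 1*(-29549/74) = 391446 + 29549/74 = 28996553/74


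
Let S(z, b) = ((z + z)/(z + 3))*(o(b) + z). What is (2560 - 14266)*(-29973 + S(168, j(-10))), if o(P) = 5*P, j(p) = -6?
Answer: 6606105510/19 ≈ 3.4769e+8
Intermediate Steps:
S(z, b) = 2*z*(z + 5*b)/(3 + z) (S(z, b) = ((z + z)/(z + 3))*(5*b + z) = ((2*z)/(3 + z))*(z + 5*b) = (2*z/(3 + z))*(z + 5*b) = 2*z*(z + 5*b)/(3 + z))
(2560 - 14266)*(-29973 + S(168, j(-10))) = (2560 - 14266)*(-29973 + 2*168*(168 + 5*(-6))/(3 + 168)) = -11706*(-29973 + 2*168*(168 - 30)/171) = -11706*(-29973 + 2*168*(1/171)*138) = -11706*(-29973 + 5152/19) = -11706*(-564335/19) = 6606105510/19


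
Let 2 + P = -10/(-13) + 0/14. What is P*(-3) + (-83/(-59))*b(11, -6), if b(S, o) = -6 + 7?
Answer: 3911/767 ≈ 5.0991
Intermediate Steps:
b(S, o) = 1
P = -16/13 (P = -2 + (-10/(-13) + 0/14) = -2 + (-10*(-1/13) + 0*(1/14)) = -2 + (10/13 + 0) = -2 + 10/13 = -16/13 ≈ -1.2308)
P*(-3) + (-83/(-59))*b(11, -6) = -16/13*(-3) - 83/(-59)*1 = 48/13 - 83*(-1/59)*1 = 48/13 + (83/59)*1 = 48/13 + 83/59 = 3911/767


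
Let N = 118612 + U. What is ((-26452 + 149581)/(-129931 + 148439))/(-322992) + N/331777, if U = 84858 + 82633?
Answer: 190029394858575/220371294559808 ≈ 0.86231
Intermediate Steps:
U = 167491
N = 286103 (N = 118612 + 167491 = 286103)
((-26452 + 149581)/(-129931 + 148439))/(-322992) + N/331777 = ((-26452 + 149581)/(-129931 + 148439))/(-322992) + 286103/331777 = (123129/18508)*(-1/322992) + 286103*(1/331777) = (123129*(1/18508))*(-1/322992) + 286103/331777 = (123129/18508)*(-1/322992) + 286103/331777 = -13681/664215104 + 286103/331777 = 190029394858575/220371294559808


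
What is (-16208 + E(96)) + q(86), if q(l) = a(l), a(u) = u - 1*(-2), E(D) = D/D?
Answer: -16119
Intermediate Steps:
E(D) = 1
a(u) = 2 + u (a(u) = u + 2 = 2 + u)
q(l) = 2 + l
(-16208 + E(96)) + q(86) = (-16208 + 1) + (2 + 86) = -16207 + 88 = -16119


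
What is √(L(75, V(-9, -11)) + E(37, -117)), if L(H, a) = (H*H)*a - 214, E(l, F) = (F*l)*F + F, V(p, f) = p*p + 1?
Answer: 2*√241853 ≈ 983.57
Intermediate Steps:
V(p, f) = 1 + p² (V(p, f) = p² + 1 = 1 + p²)
E(l, F) = F + l*F² (E(l, F) = l*F² + F = F + l*F²)
L(H, a) = -214 + a*H² (L(H, a) = H²*a - 214 = a*H² - 214 = -214 + a*H²)
√(L(75, V(-9, -11)) + E(37, -117)) = √((-214 + (1 + (-9)²)*75²) - 117*(1 - 117*37)) = √((-214 + (1 + 81)*5625) - 117*(1 - 4329)) = √((-214 + 82*5625) - 117*(-4328)) = √((-214 + 461250) + 506376) = √(461036 + 506376) = √967412 = 2*√241853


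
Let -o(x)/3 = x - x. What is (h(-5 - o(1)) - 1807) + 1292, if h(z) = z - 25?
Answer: -545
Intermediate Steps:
o(x) = 0 (o(x) = -3*(x - x) = -3*0 = 0)
h(z) = -25 + z
(h(-5 - o(1)) - 1807) + 1292 = ((-25 + (-5 - 1*0)) - 1807) + 1292 = ((-25 + (-5 + 0)) - 1807) + 1292 = ((-25 - 5) - 1807) + 1292 = (-30 - 1807) + 1292 = -1837 + 1292 = -545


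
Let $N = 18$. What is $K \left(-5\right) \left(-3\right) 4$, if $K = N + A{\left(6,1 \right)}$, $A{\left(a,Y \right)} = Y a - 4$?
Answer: $1200$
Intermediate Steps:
$A{\left(a,Y \right)} = -4 + Y a$
$K = 20$ ($K = 18 + \left(-4 + 1 \cdot 6\right) = 18 + \left(-4 + 6\right) = 18 + 2 = 20$)
$K \left(-5\right) \left(-3\right) 4 = 20 \left(-5\right) \left(-3\right) 4 = 20 \cdot 15 \cdot 4 = 20 \cdot 60 = 1200$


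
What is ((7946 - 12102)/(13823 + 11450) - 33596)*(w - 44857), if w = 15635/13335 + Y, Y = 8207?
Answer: 3951939631341832/3209671 ≈ 1.2313e+9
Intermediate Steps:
w = 21891196/2667 (w = 15635/13335 + 8207 = 15635*(1/13335) + 8207 = 3127/2667 + 8207 = 21891196/2667 ≈ 8208.2)
((7946 - 12102)/(13823 + 11450) - 33596)*(w - 44857) = ((7946 - 12102)/(13823 + 11450) - 33596)*(21891196/2667 - 44857) = (-4156/25273 - 33596)*(-97742423/2667) = -849075864/25273*(-97742423/2667) = 3951939631341832/3209671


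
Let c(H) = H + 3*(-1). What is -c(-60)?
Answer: 63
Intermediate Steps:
c(H) = -3 + H (c(H) = H - 3 = -3 + H)
-c(-60) = -(-3 - 60) = -1*(-63) = 63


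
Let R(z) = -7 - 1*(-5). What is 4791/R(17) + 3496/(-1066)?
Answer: -2557099/1066 ≈ -2398.8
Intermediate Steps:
R(z) = -2 (R(z) = -7 + 5 = -2)
4791/R(17) + 3496/(-1066) = 4791/(-2) + 3496/(-1066) = 4791*(-1/2) + 3496*(-1/1066) = -4791/2 - 1748/533 = -2557099/1066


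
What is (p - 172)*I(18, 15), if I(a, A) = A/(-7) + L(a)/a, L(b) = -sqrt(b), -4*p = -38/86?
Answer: 443475/1204 + 9855*sqrt(2)/344 ≈ 408.85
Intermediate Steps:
p = 19/172 (p = -(-19)/(2*86) = -1/4*(-19/43) = 19/172 ≈ 0.11047)
I(a, A) = -1/sqrt(a) - A/7 (I(a, A) = A/(-7) + (-sqrt(a))/a = A*(-1/7) - 1/sqrt(a) = -A/7 - 1/sqrt(a) = -1/sqrt(a) - A/7)
(p - 172)*I(18, 15) = (19/172 - 172)*(-1/sqrt(18) - 1/7*15) = -29565*(-sqrt(2)/6 - 15/7)/172 = -29565*(-15/7 - sqrt(2)/6)/172 = 443475/1204 + 9855*sqrt(2)/344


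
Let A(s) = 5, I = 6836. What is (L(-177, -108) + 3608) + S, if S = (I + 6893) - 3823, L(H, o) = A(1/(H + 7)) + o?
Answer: 13411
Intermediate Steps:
L(H, o) = 5 + o
S = 9906 (S = (6836 + 6893) - 3823 = 13729 - 3823 = 9906)
(L(-177, -108) + 3608) + S = ((5 - 108) + 3608) + 9906 = (-103 + 3608) + 9906 = 3505 + 9906 = 13411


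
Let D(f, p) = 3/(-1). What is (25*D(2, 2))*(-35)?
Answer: 2625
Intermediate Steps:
D(f, p) = -3 (D(f, p) = 3*(-1) = -3)
(25*D(2, 2))*(-35) = (25*(-3))*(-35) = -75*(-35) = 2625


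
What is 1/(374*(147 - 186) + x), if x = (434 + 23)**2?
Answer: 1/194263 ≈ 5.1477e-6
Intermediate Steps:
x = 208849 (x = 457**2 = 208849)
1/(374*(147 - 186) + x) = 1/(374*(147 - 186) + 208849) = 1/(374*(-39) + 208849) = 1/(-14586 + 208849) = 1/194263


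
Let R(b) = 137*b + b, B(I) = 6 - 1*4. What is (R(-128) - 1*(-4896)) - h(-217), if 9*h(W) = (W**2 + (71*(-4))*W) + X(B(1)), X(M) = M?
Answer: -223631/9 ≈ -24848.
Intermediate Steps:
B(I) = 2 (B(I) = 6 - 4 = 2)
R(b) = 138*b
h(W) = 2/9 - 284*W/9 + W**2/9 (h(W) = ((W**2 + (71*(-4))*W) + 2)/9 = ((W**2 - 284*W) + 2)/9 = (2 + W**2 - 284*W)/9 = 2/9 - 284*W/9 + W**2/9)
(R(-128) - 1*(-4896)) - h(-217) = (138*(-128) - 1*(-4896)) - (2/9 - 284/9*(-217) + (1/9)*(-217)**2) = (-17664 + 4896) - (2/9 + 61628/9 + (1/9)*47089) = -12768 - (2/9 + 61628/9 + 47089/9) = -12768 - 1*108719/9 = -12768 - 108719/9 = -223631/9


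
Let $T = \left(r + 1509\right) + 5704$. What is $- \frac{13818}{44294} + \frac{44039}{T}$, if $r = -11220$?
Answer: $- \frac{1003016096}{88743029} \approx -11.302$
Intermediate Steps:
$T = -4007$ ($T = \left(-11220 + 1509\right) + 5704 = -9711 + 5704 = -4007$)
$- \frac{13818}{44294} + \frac{44039}{T} = - \frac{13818}{44294} + \frac{44039}{-4007} = \left(-13818\right) \frac{1}{44294} + 44039 \left(- \frac{1}{4007}\right) = - \frac{6909}{22147} - \frac{44039}{4007} = - \frac{1003016096}{88743029}$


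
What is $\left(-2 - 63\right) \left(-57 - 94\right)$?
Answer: $9815$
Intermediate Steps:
$\left(-2 - 63\right) \left(-57 - 94\right) = \left(-65\right) \left(-151\right) = 9815$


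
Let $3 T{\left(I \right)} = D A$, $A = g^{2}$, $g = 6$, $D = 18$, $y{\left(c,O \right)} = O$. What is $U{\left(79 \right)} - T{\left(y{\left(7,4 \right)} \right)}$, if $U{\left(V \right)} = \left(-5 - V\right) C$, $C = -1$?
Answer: $-132$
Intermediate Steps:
$U{\left(V \right)} = 5 + V$ ($U{\left(V \right)} = \left(-5 - V\right) \left(-1\right) = 5 + V$)
$A = 36$ ($A = 6^{2} = 36$)
$T{\left(I \right)} = 216$ ($T{\left(I \right)} = \frac{18 \cdot 36}{3} = \frac{1}{3} \cdot 648 = 216$)
$U{\left(79 \right)} - T{\left(y{\left(7,4 \right)} \right)} = \left(5 + 79\right) - 216 = 84 - 216 = -132$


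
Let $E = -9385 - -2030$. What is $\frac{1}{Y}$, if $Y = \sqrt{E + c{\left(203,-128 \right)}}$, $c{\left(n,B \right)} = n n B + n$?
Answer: $- \frac{i \sqrt{330119}}{1320476} \approx - 0.00043512 i$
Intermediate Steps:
$c{\left(n,B \right)} = n + B n^{2}$ ($c{\left(n,B \right)} = n^{2} B + n = B n^{2} + n = n + B n^{2}$)
$E = -7355$ ($E = -9385 + 2030 = -7355$)
$Y = 4 i \sqrt{330119}$ ($Y = \sqrt{-7355 + 203 \left(1 - 25984\right)} = \sqrt{-7355 + 203 \left(-25983\right)} = \sqrt{-7355 - 5274549} = \sqrt{-5281904} = 4 i \sqrt{330119} \approx 2298.2 i$)
$\frac{1}{Y} = \frac{1}{4 i \sqrt{330119}} = - \frac{i \sqrt{330119}}{1320476}$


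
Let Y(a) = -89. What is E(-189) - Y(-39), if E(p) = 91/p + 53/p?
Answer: 1853/21 ≈ 88.238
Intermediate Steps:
E(p) = 144/p
E(-189) - Y(-39) = 144/(-189) - 1*(-89) = 144*(-1/189) + 89 = -16/21 + 89 = 1853/21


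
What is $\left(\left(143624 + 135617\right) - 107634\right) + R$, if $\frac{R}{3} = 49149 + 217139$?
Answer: $970471$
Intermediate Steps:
$R = 798864$ ($R = 3 \left(49149 + 217139\right) = 3 \cdot 266288 = 798864$)
$\left(\left(143624 + 135617\right) - 107634\right) + R = \left(\left(143624 + 135617\right) - 107634\right) + 798864 = \left(279241 - 107634\right) + 798864 = 171607 + 798864 = 970471$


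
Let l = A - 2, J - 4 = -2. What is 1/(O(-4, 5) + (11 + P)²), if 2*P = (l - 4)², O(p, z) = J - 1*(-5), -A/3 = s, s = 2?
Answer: 1/6896 ≈ 0.00014501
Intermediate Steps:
A = -6 (A = -3*2 = -6)
J = 2 (J = 4 - 2 = 2)
l = -8 (l = -6 - 2 = -8)
O(p, z) = 7 (O(p, z) = 2 - 1*(-5) = 2 + 5 = 7)
P = 72 (P = (-8 - 4)²/2 = (½)*(-12)² = (½)*144 = 72)
1/(O(-4, 5) + (11 + P)²) = 1/(7 + (11 + 72)²) = 1/(7 + 83²) = 1/(7 + 6889) = 1/6896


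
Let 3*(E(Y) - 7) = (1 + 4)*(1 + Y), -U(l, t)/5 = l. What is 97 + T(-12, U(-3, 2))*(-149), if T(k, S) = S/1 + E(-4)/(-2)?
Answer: -1989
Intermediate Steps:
U(l, t) = -5*l
E(Y) = 26/3 + 5*Y/3 (E(Y) = 7 + ((1 + 4)*(1 + Y))/3 = 7 + (5*(1 + Y))/3 = 7 + (5 + 5*Y)/3 = 7 + (5/3 + 5*Y/3) = 26/3 + 5*Y/3)
T(k, S) = -1 + S (T(k, S) = S/1 + (26/3 + (5/3)*(-4))/(-2) = S*1 + (26/3 - 20/3)*(-1/2) = S + 2*(-1/2) = S - 1 = -1 + S)
97 + T(-12, U(-3, 2))*(-149) = 97 + (-1 - 5*(-3))*(-149) = 97 + (-1 + 15)*(-149) = 97 + 14*(-149) = 97 - 2086 = -1989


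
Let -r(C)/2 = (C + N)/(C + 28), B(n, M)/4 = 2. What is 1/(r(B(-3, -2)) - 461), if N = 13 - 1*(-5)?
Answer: -9/4162 ≈ -0.0021624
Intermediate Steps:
B(n, M) = 8 (B(n, M) = 4*2 = 8)
N = 18 (N = 13 + 5 = 18)
r(C) = -2*(18 + C)/(28 + C) (r(C) = -2*(C + 18)/(C + 28) = -2*(18 + C)/(28 + C))
1/(r(B(-3, -2)) - 461) = 1/(2*(-18 - 1*8)/(28 + 8) - 461) = 1/(2*(-18 - 8)/36 - 461) = 1/(2*(1/36)*(-26) - 461) = 1/(-13/9 - 461) = 1/(-4162/9) = -9/4162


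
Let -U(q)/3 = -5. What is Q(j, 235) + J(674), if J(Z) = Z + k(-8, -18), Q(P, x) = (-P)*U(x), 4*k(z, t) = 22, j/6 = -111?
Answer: 21339/2 ≈ 10670.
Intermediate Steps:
j = -666 (j = 6*(-111) = -666)
U(q) = 15 (U(q) = -3*(-5) = 15)
k(z, t) = 11/2 (k(z, t) = (1/4)*22 = 11/2)
Q(P, x) = -15*P (Q(P, x) = -P*15 = -15*P)
J(Z) = 11/2 + Z (J(Z) = Z + 11/2 = 11/2 + Z)
Q(j, 235) + J(674) = -15*(-666) + (11/2 + 674) = 9990 + 1359/2 = 21339/2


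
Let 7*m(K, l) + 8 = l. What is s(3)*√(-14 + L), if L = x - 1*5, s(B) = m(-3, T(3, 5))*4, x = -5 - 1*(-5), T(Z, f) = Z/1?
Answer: -20*I*√19/7 ≈ -12.454*I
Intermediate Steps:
T(Z, f) = Z (T(Z, f) = Z*1 = Z)
m(K, l) = -8/7 + l/7
x = 0 (x = -5 + 5 = 0)
s(B) = -20/7 (s(B) = (-8/7 + (⅐)*3)*4 = (-8/7 + 3/7)*4 = -5/7*4 = -20/7)
L = -5 (L = 0 - 1*5 = 0 - 5 = -5)
s(3)*√(-14 + L) = -20*√(-14 - 5)/7 = -20*I*√19/7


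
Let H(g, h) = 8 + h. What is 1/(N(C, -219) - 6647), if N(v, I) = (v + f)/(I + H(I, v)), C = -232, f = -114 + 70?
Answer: -443/2944345 ≈ -0.00015046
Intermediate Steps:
f = -44
N(v, I) = (-44 + v)/(8 + I + v) (N(v, I) = (v - 44)/(I + (8 + v)) = (-44 + v)/(8 + I + v))
1/(N(C, -219) - 6647) = 1/((-44 - 232)/(8 - 219 - 232) - 6647) = 1/(-276/(-443) - 6647) = 1/(-1/443*(-276) - 6647) = 1/(276/443 - 6647) = 1/(-2944345/443) = -443/2944345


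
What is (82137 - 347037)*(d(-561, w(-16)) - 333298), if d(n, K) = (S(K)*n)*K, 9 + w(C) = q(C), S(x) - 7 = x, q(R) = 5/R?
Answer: 5855421189225/64 ≈ 9.1491e+10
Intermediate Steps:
S(x) = 7 + x
w(C) = -9 + 5/C
d(n, K) = K*n*(7 + K) (d(n, K) = ((7 + K)*n)*K = (n*(7 + K))*K = K*n*(7 + K))
(82137 - 347037)*(d(-561, w(-16)) - 333298) = (82137 - 347037)*((-9 + 5/(-16))*(-561)*(7 + (-9 + 5/(-16))) - 333298) = -264900*((-9 + 5*(-1/16))*(-561)*(7 + (-9 + 5*(-1/16))) - 333298) = -264900*((-9 - 5/16)*(-561)*(7 + (-9 - 5/16)) - 333298) = -264900*(-149/16*(-561)*(7 - 149/16) - 333298) = -264900*(-149/16*(-561)*(-37/16) - 333298) = -264900*(-3092793/256 - 333298) = -264900*(-88417081/256) = 5855421189225/64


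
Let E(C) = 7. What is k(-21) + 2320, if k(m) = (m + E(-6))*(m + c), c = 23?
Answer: 2292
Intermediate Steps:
k(m) = (7 + m)*(23 + m) (k(m) = (m + 7)*(m + 23) = (7 + m)*(23 + m))
k(-21) + 2320 = (161 + (-21)² + 30*(-21)) + 2320 = (161 + 441 - 630) + 2320 = -28 + 2320 = 2292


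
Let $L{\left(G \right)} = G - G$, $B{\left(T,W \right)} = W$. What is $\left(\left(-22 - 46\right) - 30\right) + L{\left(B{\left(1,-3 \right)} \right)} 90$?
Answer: $-98$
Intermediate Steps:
$L{\left(G \right)} = 0$
$\left(\left(-22 - 46\right) - 30\right) + L{\left(B{\left(1,-3 \right)} \right)} 90 = \left(\left(-22 - 46\right) - 30\right) + 0 \cdot 90 = \left(-68 - 30\right) + 0 = -98 + 0 = -98$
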